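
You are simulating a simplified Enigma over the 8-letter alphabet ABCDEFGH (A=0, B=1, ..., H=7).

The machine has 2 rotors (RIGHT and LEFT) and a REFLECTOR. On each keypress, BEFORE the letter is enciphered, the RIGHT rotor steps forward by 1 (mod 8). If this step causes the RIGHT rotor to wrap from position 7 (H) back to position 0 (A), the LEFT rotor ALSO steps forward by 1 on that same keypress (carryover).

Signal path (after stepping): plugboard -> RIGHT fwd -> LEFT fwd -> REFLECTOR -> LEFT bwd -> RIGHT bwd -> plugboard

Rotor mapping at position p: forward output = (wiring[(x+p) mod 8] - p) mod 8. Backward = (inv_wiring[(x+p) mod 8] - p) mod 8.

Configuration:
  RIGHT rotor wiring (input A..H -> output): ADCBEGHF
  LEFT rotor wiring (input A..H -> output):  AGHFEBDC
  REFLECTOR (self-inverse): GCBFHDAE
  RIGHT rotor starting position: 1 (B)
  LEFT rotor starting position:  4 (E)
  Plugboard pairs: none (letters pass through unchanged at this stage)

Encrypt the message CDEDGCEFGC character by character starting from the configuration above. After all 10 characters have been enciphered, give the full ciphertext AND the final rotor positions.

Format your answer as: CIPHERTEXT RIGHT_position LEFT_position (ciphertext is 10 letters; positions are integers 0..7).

Char 1 ('C'): step: R->2, L=4; C->plug->C->R->C->L->H->refl->E->L'->E->R'->D->plug->D
Char 2 ('D'): step: R->3, L=4; D->plug->D->R->E->L->E->refl->H->L'->C->R'->E->plug->E
Char 3 ('E'): step: R->4, L=4; E->plug->E->R->E->L->E->refl->H->L'->C->R'->B->plug->B
Char 4 ('D'): step: R->5, L=4; D->plug->D->R->D->L->G->refl->A->L'->A->R'->C->plug->C
Char 5 ('G'): step: R->6, L=4; G->plug->G->R->G->L->D->refl->F->L'->B->R'->A->plug->A
Char 6 ('C'): step: R->7, L=4; C->plug->C->R->E->L->E->refl->H->L'->C->R'->E->plug->E
Char 7 ('E'): step: R->0, L->5 (L advanced); E->plug->E->R->E->L->B->refl->C->L'->F->R'->H->plug->H
Char 8 ('F'): step: R->1, L=5; F->plug->F->R->G->L->A->refl->G->L'->B->R'->B->plug->B
Char 9 ('G'): step: R->2, L=5; G->plug->G->R->G->L->A->refl->G->L'->B->R'->H->plug->H
Char 10 ('C'): step: R->3, L=5; C->plug->C->R->D->L->D->refl->F->L'->C->R'->E->plug->E
Final: ciphertext=DEBCAEHBHE, RIGHT=3, LEFT=5

Answer: DEBCAEHBHE 3 5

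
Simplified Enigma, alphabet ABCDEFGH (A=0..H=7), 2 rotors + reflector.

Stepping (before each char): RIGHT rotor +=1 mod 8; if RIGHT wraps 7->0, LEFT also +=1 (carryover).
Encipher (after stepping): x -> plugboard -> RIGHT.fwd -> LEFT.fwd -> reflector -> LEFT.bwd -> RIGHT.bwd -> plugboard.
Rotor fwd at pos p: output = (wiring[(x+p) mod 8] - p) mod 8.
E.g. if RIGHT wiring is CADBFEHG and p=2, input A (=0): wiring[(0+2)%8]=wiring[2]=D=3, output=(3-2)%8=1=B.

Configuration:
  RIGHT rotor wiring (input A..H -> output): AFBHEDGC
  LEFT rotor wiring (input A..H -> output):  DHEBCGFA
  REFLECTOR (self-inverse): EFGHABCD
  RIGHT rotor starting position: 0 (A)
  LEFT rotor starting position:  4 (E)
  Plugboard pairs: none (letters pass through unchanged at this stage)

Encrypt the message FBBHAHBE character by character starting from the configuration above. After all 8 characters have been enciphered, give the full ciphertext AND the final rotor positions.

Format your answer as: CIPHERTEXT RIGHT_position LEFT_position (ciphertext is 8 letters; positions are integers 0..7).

Char 1 ('F'): step: R->1, L=4; F->plug->F->R->F->L->D->refl->H->L'->E->R'->A->plug->A
Char 2 ('B'): step: R->2, L=4; B->plug->B->R->F->L->D->refl->H->L'->E->R'->E->plug->E
Char 3 ('B'): step: R->3, L=4; B->plug->B->R->B->L->C->refl->G->L'->A->R'->C->plug->C
Char 4 ('H'): step: R->4, L=4; H->plug->H->R->D->L->E->refl->A->L'->G->R'->D->plug->D
Char 5 ('A'): step: R->5, L=4; A->plug->A->R->G->L->A->refl->E->L'->D->R'->D->plug->D
Char 6 ('H'): step: R->6, L=4; H->plug->H->R->F->L->D->refl->H->L'->E->R'->B->plug->B
Char 7 ('B'): step: R->7, L=4; B->plug->B->R->B->L->C->refl->G->L'->A->R'->E->plug->E
Char 8 ('E'): step: R->0, L->5 (L advanced); E->plug->E->R->E->L->C->refl->G->L'->D->R'->F->plug->F
Final: ciphertext=AECDDBEF, RIGHT=0, LEFT=5

Answer: AECDDBEF 0 5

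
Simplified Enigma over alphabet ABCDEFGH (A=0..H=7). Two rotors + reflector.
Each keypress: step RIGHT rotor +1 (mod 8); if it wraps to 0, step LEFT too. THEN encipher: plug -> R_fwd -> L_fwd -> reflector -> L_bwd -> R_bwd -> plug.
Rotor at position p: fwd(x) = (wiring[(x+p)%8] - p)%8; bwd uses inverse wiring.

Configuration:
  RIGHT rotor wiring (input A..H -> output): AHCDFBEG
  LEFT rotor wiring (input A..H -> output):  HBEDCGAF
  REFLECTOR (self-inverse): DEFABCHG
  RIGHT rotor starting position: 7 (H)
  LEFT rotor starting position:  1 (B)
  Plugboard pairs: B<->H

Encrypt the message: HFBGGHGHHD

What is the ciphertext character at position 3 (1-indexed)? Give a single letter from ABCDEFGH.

Char 1 ('H'): step: R->0, L->2 (L advanced); H->plug->B->R->H->L->H->refl->G->L'->E->R'->G->plug->G
Char 2 ('F'): step: R->1, L=2; F->plug->F->R->D->L->E->refl->B->L'->B->R'->B->plug->H
Char 3 ('B'): step: R->2, L=2; B->plug->H->R->F->L->D->refl->A->L'->C->R'->E->plug->E

E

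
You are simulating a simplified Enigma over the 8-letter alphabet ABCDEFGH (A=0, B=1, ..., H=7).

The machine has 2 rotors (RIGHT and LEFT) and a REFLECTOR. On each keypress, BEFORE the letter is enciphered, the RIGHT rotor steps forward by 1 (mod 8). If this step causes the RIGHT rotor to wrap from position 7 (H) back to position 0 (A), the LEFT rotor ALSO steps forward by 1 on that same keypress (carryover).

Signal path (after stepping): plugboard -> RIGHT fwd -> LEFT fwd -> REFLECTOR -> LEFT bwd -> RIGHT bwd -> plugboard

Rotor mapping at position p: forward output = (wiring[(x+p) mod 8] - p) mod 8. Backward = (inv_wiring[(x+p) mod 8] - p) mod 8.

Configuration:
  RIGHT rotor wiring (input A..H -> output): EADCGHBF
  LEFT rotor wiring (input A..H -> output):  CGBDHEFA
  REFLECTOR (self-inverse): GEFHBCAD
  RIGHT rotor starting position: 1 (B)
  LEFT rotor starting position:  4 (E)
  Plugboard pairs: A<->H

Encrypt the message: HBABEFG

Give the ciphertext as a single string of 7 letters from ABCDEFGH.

Char 1 ('H'): step: R->2, L=4; H->plug->A->R->B->L->A->refl->G->L'->E->R'->C->plug->C
Char 2 ('B'): step: R->3, L=4; B->plug->B->R->D->L->E->refl->B->L'->C->R'->E->plug->E
Char 3 ('A'): step: R->4, L=4; A->plug->H->R->G->L->F->refl->C->L'->F->R'->C->plug->C
Char 4 ('B'): step: R->5, L=4; B->plug->B->R->E->L->G->refl->A->L'->B->R'->H->plug->A
Char 5 ('E'): step: R->6, L=4; E->plug->E->R->F->L->C->refl->F->L'->G->R'->C->plug->C
Char 6 ('F'): step: R->7, L=4; F->plug->F->R->H->L->H->refl->D->L'->A->R'->G->plug->G
Char 7 ('G'): step: R->0, L->5 (L advanced); G->plug->G->R->B->L->A->refl->G->L'->G->R'->E->plug->E

Answer: CECACGE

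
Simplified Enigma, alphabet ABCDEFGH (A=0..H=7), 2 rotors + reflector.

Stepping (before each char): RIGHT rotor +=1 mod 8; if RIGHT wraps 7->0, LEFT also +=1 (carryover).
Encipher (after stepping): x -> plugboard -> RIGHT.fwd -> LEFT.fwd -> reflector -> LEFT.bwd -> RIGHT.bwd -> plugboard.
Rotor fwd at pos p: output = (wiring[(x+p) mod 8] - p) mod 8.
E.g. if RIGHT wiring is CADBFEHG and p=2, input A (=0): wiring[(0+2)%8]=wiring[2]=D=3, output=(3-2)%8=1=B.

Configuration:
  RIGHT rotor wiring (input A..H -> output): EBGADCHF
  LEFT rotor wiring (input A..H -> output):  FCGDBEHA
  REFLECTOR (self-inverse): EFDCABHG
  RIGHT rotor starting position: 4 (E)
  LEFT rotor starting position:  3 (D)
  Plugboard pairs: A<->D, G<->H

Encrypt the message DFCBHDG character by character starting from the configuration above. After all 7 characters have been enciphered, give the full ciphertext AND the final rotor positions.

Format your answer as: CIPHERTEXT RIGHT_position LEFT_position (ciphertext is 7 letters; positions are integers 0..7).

Char 1 ('D'): step: R->5, L=3; D->plug->A->R->F->L->C->refl->D->L'->H->R'->D->plug->A
Char 2 ('F'): step: R->6, L=3; F->plug->F->R->C->L->B->refl->F->L'->E->R'->H->plug->G
Char 3 ('C'): step: R->7, L=3; C->plug->C->R->C->L->B->refl->F->L'->E->R'->F->plug->F
Char 4 ('B'): step: R->0, L->4 (L advanced); B->plug->B->R->B->L->A->refl->E->L'->D->R'->E->plug->E
Char 5 ('H'): step: R->1, L=4; H->plug->G->R->E->L->B->refl->F->L'->A->R'->A->plug->D
Char 6 ('D'): step: R->2, L=4; D->plug->A->R->E->L->B->refl->F->L'->A->R'->D->plug->A
Char 7 ('G'): step: R->3, L=4; G->plug->H->R->D->L->E->refl->A->L'->B->R'->F->plug->F
Final: ciphertext=AGFEDAF, RIGHT=3, LEFT=4

Answer: AGFEDAF 3 4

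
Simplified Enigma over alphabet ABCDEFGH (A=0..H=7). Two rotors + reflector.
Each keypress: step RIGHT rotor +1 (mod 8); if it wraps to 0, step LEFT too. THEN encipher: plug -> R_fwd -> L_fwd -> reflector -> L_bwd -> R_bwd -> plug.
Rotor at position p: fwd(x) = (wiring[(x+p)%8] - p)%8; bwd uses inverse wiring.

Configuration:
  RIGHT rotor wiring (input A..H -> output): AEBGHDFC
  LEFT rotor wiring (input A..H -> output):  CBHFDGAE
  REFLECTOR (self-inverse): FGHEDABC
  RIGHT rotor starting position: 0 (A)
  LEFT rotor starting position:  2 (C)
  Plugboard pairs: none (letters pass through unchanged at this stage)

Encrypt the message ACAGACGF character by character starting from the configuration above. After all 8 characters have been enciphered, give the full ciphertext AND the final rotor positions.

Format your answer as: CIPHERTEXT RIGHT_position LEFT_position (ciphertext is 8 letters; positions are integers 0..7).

Char 1 ('A'): step: R->1, L=2; A->plug->A->R->D->L->E->refl->D->L'->B->R'->G->plug->G
Char 2 ('C'): step: R->2, L=2; C->plug->C->R->F->L->C->refl->H->L'->H->R'->A->plug->A
Char 3 ('A'): step: R->3, L=2; A->plug->A->R->D->L->E->refl->D->L'->B->R'->G->plug->G
Char 4 ('G'): step: R->4, L=2; G->plug->G->R->F->L->C->refl->H->L'->H->R'->B->plug->B
Char 5 ('A'): step: R->5, L=2; A->plug->A->R->G->L->A->refl->F->L'->A->R'->B->plug->B
Char 6 ('C'): step: R->6, L=2; C->plug->C->R->C->L->B->refl->G->L'->E->R'->B->plug->B
Char 7 ('G'): step: R->7, L=2; G->plug->G->R->E->L->G->refl->B->L'->C->R'->D->plug->D
Char 8 ('F'): step: R->0, L->3 (L advanced); F->plug->F->R->D->L->F->refl->A->L'->B->R'->C->plug->C
Final: ciphertext=GAGBBBDC, RIGHT=0, LEFT=3

Answer: GAGBBBDC 0 3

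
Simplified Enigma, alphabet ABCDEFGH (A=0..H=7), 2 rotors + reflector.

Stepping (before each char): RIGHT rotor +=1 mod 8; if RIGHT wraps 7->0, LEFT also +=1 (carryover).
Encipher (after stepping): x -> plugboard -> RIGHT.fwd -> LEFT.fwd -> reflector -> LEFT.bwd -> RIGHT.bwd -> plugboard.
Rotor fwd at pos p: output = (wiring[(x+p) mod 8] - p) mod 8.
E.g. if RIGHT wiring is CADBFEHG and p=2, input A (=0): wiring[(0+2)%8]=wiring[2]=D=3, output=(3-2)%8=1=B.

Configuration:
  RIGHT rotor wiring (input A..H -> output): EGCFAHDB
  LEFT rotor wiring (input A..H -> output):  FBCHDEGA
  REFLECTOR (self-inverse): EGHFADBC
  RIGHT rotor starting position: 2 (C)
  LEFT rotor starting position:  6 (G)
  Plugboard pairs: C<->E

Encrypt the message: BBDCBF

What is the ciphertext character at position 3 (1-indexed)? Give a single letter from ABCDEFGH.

Char 1 ('B'): step: R->3, L=6; B->plug->B->R->F->L->B->refl->G->L'->H->R'->H->plug->H
Char 2 ('B'): step: R->4, L=6; B->plug->B->R->D->L->D->refl->F->L'->G->R'->G->plug->G
Char 3 ('D'): step: R->5, L=6; D->plug->D->R->H->L->G->refl->B->L'->F->R'->F->plug->F

F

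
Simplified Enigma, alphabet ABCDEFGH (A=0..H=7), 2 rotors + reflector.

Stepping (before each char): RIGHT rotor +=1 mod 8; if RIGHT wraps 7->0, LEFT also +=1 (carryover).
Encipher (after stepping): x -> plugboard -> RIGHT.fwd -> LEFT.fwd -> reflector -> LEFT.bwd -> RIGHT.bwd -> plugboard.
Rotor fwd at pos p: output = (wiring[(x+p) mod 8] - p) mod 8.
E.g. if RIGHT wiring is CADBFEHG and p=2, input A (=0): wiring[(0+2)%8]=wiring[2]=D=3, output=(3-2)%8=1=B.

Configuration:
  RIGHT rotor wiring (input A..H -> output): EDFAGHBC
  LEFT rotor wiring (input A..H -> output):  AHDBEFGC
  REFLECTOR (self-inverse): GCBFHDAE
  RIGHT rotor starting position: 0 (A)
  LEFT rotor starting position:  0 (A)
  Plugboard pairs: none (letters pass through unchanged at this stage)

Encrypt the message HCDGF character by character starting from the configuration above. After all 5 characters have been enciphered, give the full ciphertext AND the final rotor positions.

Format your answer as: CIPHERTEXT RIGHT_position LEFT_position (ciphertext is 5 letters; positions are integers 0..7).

Char 1 ('H'): step: R->1, L=0; H->plug->H->R->D->L->B->refl->C->L'->H->R'->C->plug->C
Char 2 ('C'): step: R->2, L=0; C->plug->C->R->E->L->E->refl->H->L'->B->R'->H->plug->H
Char 3 ('D'): step: R->3, L=0; D->plug->D->R->G->L->G->refl->A->L'->A->R'->G->plug->G
Char 4 ('G'): step: R->4, L=0; G->plug->G->R->B->L->H->refl->E->L'->E->R'->H->plug->H
Char 5 ('F'): step: R->5, L=0; F->plug->F->R->A->L->A->refl->G->L'->G->R'->E->plug->E
Final: ciphertext=CHGHE, RIGHT=5, LEFT=0

Answer: CHGHE 5 0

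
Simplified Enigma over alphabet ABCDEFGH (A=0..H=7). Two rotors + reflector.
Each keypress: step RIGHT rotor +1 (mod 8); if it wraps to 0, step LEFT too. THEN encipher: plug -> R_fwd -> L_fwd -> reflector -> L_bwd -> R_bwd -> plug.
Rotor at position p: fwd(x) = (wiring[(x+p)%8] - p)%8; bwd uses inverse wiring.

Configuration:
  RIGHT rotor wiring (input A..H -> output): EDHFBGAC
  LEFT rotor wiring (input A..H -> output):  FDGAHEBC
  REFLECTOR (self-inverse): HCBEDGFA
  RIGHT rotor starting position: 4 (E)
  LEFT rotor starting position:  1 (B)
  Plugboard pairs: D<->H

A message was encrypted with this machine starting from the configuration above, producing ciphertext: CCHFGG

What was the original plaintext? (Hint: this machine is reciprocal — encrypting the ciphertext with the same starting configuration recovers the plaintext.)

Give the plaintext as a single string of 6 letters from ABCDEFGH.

Char 1 ('C'): step: R->5, L=1; C->plug->C->R->F->L->A->refl->H->L'->C->R'->F->plug->F
Char 2 ('C'): step: R->6, L=1; C->plug->C->R->G->L->B->refl->C->L'->A->R'->H->plug->D
Char 3 ('H'): step: R->7, L=1; H->plug->D->R->A->L->C->refl->B->L'->G->R'->E->plug->E
Char 4 ('F'): step: R->0, L->2 (L advanced); F->plug->F->R->G->L->D->refl->E->L'->A->R'->G->plug->G
Char 5 ('G'): step: R->1, L=2; G->plug->G->R->B->L->G->refl->F->L'->C->R'->A->plug->A
Char 6 ('G'): step: R->2, L=2; G->plug->G->R->C->L->F->refl->G->L'->B->R'->H->plug->D

Answer: FDEGAD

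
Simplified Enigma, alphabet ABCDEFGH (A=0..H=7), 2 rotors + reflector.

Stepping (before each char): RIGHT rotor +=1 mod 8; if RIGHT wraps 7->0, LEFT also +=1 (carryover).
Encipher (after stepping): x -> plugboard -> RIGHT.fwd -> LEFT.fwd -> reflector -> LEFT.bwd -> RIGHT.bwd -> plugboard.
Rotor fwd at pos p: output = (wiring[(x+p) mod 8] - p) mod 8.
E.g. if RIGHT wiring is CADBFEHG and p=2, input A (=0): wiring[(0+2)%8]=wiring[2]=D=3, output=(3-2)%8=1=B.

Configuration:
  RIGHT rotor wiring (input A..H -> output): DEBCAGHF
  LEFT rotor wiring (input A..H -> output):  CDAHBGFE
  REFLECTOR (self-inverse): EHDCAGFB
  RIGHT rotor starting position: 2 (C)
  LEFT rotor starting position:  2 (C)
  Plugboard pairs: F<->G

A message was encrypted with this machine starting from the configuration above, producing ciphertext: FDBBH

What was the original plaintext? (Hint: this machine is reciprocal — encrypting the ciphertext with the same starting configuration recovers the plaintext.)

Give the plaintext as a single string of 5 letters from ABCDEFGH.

Answer: GGEFG

Derivation:
Char 1 ('F'): step: R->3, L=2; F->plug->G->R->B->L->F->refl->G->L'->A->R'->F->plug->G
Char 2 ('D'): step: R->4, L=2; D->plug->D->R->B->L->F->refl->G->L'->A->R'->F->plug->G
Char 3 ('B'): step: R->5, L=2; B->plug->B->R->C->L->H->refl->B->L'->H->R'->E->plug->E
Char 4 ('B'): step: R->6, L=2; B->plug->B->R->H->L->B->refl->H->L'->C->R'->G->plug->F
Char 5 ('H'): step: R->7, L=2; H->plug->H->R->A->L->G->refl->F->L'->B->R'->F->plug->G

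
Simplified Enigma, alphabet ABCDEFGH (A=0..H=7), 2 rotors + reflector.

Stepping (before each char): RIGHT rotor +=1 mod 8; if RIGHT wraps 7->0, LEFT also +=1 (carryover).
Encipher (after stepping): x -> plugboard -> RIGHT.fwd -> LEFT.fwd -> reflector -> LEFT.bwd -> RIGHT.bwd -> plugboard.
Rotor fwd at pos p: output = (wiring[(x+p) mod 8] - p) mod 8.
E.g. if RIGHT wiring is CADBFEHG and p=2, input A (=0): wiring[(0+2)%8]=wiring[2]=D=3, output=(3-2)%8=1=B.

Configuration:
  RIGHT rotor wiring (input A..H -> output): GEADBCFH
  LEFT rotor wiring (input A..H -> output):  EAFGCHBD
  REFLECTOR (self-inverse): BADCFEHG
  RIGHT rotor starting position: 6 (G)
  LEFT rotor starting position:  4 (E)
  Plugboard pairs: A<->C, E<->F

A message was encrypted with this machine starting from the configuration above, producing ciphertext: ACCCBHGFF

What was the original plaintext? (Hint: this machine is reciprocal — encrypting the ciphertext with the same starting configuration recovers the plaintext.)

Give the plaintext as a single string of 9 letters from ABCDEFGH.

Char 1 ('A'): step: R->7, L=4; A->plug->C->R->F->L->E->refl->F->L'->C->R'->F->plug->E
Char 2 ('C'): step: R->0, L->5 (L advanced); C->plug->A->R->G->L->B->refl->A->L'->F->R'->G->plug->G
Char 3 ('C'): step: R->1, L=5; C->plug->A->R->D->L->H->refl->G->L'->C->R'->C->plug->A
Char 4 ('C'): step: R->2, L=5; C->plug->A->R->G->L->B->refl->A->L'->F->R'->F->plug->E
Char 5 ('B'): step: R->3, L=5; B->plug->B->R->G->L->B->refl->A->L'->F->R'->H->plug->H
Char 6 ('H'): step: R->4, L=5; H->plug->H->R->H->L->F->refl->E->L'->B->R'->C->plug->A
Char 7 ('G'): step: R->5, L=5; G->plug->G->R->G->L->B->refl->A->L'->F->R'->A->plug->C
Char 8 ('F'): step: R->6, L=5; F->plug->E->R->C->L->G->refl->H->L'->D->R'->G->plug->G
Char 9 ('F'): step: R->7, L=5; F->plug->E->R->E->L->D->refl->C->L'->A->R'->A->plug->C

Answer: EGAEHACGC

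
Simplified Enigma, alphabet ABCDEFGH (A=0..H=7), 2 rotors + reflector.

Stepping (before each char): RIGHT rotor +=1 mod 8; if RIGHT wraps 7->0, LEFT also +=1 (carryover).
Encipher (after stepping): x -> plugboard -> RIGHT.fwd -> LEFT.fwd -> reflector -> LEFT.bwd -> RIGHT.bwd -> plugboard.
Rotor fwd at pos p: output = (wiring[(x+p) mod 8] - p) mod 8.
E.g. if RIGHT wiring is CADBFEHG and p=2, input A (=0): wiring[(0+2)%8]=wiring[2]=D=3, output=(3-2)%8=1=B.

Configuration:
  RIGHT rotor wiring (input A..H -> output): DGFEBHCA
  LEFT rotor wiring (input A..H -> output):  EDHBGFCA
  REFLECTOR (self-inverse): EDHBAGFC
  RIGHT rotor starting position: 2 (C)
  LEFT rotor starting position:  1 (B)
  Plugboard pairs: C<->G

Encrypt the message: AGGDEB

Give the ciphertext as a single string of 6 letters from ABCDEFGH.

Char 1 ('A'): step: R->3, L=1; A->plug->A->R->B->L->G->refl->F->L'->D->R'->G->plug->C
Char 2 ('G'): step: R->4, L=1; G->plug->C->R->G->L->H->refl->C->L'->A->R'->H->plug->H
Char 3 ('G'): step: R->5, L=1; G->plug->C->R->D->L->F->refl->G->L'->B->R'->E->plug->E
Char 4 ('D'): step: R->6, L=1; D->plug->D->R->A->L->C->refl->H->L'->G->R'->F->plug->F
Char 5 ('E'): step: R->7, L=1; E->plug->E->R->F->L->B->refl->D->L'->H->R'->C->plug->G
Char 6 ('B'): step: R->0, L->2 (L advanced); B->plug->B->R->G->L->C->refl->H->L'->B->R'->E->plug->E

Answer: CHEFGE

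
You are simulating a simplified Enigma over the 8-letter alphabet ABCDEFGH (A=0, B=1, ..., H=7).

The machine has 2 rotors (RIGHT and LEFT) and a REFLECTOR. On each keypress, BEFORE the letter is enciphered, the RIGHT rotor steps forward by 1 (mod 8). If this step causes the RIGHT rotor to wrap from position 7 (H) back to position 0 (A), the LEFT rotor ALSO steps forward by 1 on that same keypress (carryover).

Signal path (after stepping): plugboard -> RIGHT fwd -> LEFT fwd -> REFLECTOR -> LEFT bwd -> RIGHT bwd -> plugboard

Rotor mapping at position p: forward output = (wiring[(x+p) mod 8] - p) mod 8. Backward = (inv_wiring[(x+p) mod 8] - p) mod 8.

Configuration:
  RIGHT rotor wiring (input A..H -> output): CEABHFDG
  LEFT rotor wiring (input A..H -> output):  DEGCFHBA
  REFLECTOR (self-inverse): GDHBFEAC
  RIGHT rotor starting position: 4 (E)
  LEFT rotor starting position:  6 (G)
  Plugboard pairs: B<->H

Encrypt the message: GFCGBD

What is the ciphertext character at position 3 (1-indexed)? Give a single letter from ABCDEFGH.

Char 1 ('G'): step: R->5, L=6; G->plug->G->R->E->L->A->refl->G->L'->D->R'->F->plug->F
Char 2 ('F'): step: R->6, L=6; F->plug->F->R->D->L->G->refl->A->L'->E->R'->C->plug->C
Char 3 ('C'): step: R->7, L=6; C->plug->C->R->F->L->E->refl->F->L'->C->R'->E->plug->E

E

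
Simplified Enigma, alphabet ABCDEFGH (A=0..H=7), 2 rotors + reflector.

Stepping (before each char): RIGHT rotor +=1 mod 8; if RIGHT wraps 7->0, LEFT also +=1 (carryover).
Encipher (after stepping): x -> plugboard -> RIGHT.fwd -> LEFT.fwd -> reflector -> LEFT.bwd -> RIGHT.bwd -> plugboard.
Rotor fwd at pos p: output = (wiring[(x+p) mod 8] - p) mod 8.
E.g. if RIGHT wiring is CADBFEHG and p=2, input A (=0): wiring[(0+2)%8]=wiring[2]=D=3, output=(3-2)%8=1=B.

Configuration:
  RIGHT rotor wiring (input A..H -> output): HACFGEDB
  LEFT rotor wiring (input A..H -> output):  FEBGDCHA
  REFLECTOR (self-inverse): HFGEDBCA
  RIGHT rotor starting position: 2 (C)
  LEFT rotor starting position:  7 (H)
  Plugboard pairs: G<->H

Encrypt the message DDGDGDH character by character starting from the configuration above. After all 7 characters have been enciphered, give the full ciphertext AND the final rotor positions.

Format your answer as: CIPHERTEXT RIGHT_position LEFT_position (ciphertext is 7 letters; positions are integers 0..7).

Answer: AHEHFHF 1 0

Derivation:
Char 1 ('D'): step: R->3, L=7; D->plug->D->R->A->L->B->refl->F->L'->C->R'->A->plug->A
Char 2 ('D'): step: R->4, L=7; D->plug->D->R->F->L->E->refl->D->L'->G->R'->G->plug->H
Char 3 ('G'): step: R->5, L=7; G->plug->H->R->B->L->G->refl->C->L'->D->R'->E->plug->E
Char 4 ('D'): step: R->6, L=7; D->plug->D->R->C->L->F->refl->B->L'->A->R'->G->plug->H
Char 5 ('G'): step: R->7, L=7; G->plug->H->R->E->L->H->refl->A->L'->H->R'->F->plug->F
Char 6 ('D'): step: R->0, L->0 (L advanced); D->plug->D->R->F->L->C->refl->G->L'->D->R'->G->plug->H
Char 7 ('H'): step: R->1, L=0; H->plug->G->R->A->L->F->refl->B->L'->C->R'->F->plug->F
Final: ciphertext=AHEHFHF, RIGHT=1, LEFT=0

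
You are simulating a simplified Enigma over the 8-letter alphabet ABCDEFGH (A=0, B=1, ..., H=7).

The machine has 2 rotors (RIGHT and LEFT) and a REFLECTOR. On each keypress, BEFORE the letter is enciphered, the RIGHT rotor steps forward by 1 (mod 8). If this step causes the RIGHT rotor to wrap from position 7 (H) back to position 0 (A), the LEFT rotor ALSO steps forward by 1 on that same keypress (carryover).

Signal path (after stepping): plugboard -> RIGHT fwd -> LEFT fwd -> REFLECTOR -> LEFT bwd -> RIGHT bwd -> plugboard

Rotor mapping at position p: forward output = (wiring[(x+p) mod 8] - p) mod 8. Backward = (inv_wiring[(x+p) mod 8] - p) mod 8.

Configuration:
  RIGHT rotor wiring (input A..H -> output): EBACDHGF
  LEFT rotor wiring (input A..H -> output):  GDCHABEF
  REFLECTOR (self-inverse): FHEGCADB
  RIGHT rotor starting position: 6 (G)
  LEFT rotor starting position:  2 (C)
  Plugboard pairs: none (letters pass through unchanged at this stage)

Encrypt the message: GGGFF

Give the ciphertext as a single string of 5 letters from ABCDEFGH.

Answer: DBAHG

Derivation:
Char 1 ('G'): step: R->7, L=2; G->plug->G->R->A->L->A->refl->F->L'->B->R'->D->plug->D
Char 2 ('G'): step: R->0, L->3 (L advanced); G->plug->G->R->G->L->A->refl->F->L'->B->R'->B->plug->B
Char 3 ('G'): step: R->1, L=3; G->plug->G->R->E->L->C->refl->E->L'->A->R'->A->plug->A
Char 4 ('F'): step: R->2, L=3; F->plug->F->R->D->L->B->refl->H->L'->H->R'->H->plug->H
Char 5 ('F'): step: R->3, L=3; F->plug->F->R->B->L->F->refl->A->L'->G->R'->G->plug->G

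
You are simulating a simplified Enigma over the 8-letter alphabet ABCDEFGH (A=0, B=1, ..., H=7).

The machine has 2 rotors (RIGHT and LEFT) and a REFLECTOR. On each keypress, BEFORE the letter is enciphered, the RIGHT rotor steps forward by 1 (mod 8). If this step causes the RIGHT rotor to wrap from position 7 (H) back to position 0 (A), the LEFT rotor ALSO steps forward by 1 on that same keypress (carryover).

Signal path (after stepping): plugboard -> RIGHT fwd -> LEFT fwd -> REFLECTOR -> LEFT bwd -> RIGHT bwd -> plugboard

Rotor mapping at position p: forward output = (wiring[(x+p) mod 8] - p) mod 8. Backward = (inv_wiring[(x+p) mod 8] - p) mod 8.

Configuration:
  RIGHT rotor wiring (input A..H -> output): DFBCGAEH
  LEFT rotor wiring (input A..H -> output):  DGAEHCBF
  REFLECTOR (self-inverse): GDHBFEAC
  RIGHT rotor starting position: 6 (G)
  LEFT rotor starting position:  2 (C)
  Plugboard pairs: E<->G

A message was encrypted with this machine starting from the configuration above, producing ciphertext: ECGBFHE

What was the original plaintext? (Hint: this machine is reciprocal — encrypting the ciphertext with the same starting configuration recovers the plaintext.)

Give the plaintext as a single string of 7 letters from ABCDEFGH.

Char 1 ('E'): step: R->7, L=2; E->plug->G->R->B->L->C->refl->H->L'->E->R'->B->plug->B
Char 2 ('C'): step: R->0, L->3 (L advanced); C->plug->C->R->B->L->E->refl->F->L'->H->R'->H->plug->H
Char 3 ('G'): step: R->1, L=3; G->plug->E->R->H->L->F->refl->E->L'->B->R'->C->plug->C
Char 4 ('B'): step: R->2, L=3; B->plug->B->R->A->L->B->refl->D->L'->G->R'->D->plug->D
Char 5 ('F'): step: R->3, L=3; F->plug->F->R->A->L->B->refl->D->L'->G->R'->H->plug->H
Char 6 ('H'): step: R->4, L=3; H->plug->H->R->G->L->D->refl->B->L'->A->R'->C->plug->C
Char 7 ('E'): step: R->5, L=3; E->plug->G->R->F->L->A->refl->G->L'->D->R'->A->plug->A

Answer: BHCDHCA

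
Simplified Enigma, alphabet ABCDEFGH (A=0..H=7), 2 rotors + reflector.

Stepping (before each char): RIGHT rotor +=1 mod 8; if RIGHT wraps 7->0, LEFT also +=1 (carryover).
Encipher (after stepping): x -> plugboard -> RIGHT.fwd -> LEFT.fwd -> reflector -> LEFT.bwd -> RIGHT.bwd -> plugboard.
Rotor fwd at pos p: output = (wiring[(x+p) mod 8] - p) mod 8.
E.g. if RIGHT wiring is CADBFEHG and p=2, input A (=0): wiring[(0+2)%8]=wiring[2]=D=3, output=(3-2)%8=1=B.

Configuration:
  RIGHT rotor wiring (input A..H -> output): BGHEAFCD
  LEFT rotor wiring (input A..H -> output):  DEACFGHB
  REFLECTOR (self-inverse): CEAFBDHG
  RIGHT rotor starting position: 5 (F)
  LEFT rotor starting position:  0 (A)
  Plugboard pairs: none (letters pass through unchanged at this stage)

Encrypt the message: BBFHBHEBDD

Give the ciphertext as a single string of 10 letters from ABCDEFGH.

Char 1 ('B'): step: R->6, L=0; B->plug->B->R->F->L->G->refl->H->L'->G->R'->F->plug->F
Char 2 ('B'): step: R->7, L=0; B->plug->B->R->C->L->A->refl->C->L'->D->R'->H->plug->H
Char 3 ('F'): step: R->0, L->1 (L advanced); F->plug->F->R->F->L->G->refl->H->L'->B->R'->A->plug->A
Char 4 ('H'): step: R->1, L=1; H->plug->H->R->A->L->D->refl->F->L'->E->R'->E->plug->E
Char 5 ('B'): step: R->2, L=1; B->plug->B->R->C->L->B->refl->E->L'->D->R'->D->plug->D
Char 6 ('H'): step: R->3, L=1; H->plug->H->R->E->L->F->refl->D->L'->A->R'->E->plug->E
Char 7 ('E'): step: R->4, L=1; E->plug->E->R->F->L->G->refl->H->L'->B->R'->B->plug->B
Char 8 ('B'): step: R->5, L=1; B->plug->B->R->F->L->G->refl->H->L'->B->R'->E->plug->E
Char 9 ('D'): step: R->6, L=1; D->plug->D->R->A->L->D->refl->F->L'->E->R'->A->plug->A
Char 10 ('D'): step: R->7, L=1; D->plug->D->R->A->L->D->refl->F->L'->E->R'->A->plug->A

Answer: FHAEDEBEAA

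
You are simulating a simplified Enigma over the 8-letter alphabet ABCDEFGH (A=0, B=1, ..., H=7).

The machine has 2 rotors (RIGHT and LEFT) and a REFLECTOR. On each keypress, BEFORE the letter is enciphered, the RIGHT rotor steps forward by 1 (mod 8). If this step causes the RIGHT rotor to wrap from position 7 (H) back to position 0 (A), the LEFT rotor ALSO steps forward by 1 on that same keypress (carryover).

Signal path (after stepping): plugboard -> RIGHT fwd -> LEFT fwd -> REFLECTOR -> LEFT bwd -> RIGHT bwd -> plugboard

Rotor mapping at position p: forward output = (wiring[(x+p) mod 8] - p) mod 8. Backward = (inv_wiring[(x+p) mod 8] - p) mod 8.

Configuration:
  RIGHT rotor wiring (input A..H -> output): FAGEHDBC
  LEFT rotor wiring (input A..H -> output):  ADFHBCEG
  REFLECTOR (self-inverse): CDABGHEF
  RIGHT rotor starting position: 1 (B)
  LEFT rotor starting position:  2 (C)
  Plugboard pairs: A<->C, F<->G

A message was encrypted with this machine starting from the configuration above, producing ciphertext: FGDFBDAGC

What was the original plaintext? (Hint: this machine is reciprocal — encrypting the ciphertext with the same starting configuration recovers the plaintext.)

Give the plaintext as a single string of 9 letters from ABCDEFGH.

Answer: CCADCGEFF

Derivation:
Char 1 ('F'): step: R->2, L=2; F->plug->G->R->D->L->A->refl->C->L'->E->R'->A->plug->C
Char 2 ('G'): step: R->3, L=2; G->plug->F->R->C->L->H->refl->F->L'->B->R'->A->plug->C
Char 3 ('D'): step: R->4, L=2; D->plug->D->R->G->L->G->refl->E->L'->F->R'->C->plug->A
Char 4 ('F'): step: R->5, L=2; F->plug->G->R->H->L->B->refl->D->L'->A->R'->D->plug->D
Char 5 ('B'): step: R->6, L=2; B->plug->B->R->E->L->C->refl->A->L'->D->R'->A->plug->C
Char 6 ('D'): step: R->7, L=2; D->plug->D->R->H->L->B->refl->D->L'->A->R'->F->plug->G
Char 7 ('A'): step: R->0, L->3 (L advanced); A->plug->C->R->G->L->A->refl->C->L'->H->R'->E->plug->E
Char 8 ('G'): step: R->1, L=3; G->plug->F->R->A->L->E->refl->G->L'->B->R'->G->plug->F
Char 9 ('C'): step: R->2, L=3; C->plug->A->R->E->L->D->refl->B->L'->D->R'->G->plug->F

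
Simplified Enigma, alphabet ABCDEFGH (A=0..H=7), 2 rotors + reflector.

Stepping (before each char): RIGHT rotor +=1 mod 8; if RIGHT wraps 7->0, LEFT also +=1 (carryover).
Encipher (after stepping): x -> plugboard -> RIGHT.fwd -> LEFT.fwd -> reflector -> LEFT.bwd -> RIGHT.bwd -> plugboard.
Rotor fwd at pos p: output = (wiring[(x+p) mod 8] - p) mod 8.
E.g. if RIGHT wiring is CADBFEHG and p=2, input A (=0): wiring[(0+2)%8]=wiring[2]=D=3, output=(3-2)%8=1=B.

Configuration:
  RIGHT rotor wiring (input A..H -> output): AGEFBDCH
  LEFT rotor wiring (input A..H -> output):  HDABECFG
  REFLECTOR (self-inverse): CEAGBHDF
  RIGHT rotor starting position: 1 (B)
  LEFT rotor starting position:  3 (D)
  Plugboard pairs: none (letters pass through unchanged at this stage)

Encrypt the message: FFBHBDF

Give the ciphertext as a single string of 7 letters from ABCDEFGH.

Char 1 ('F'): step: R->2, L=3; F->plug->F->R->F->L->E->refl->B->L'->B->R'->D->plug->D
Char 2 ('F'): step: R->3, L=3; F->plug->F->R->F->L->E->refl->B->L'->B->R'->H->plug->H
Char 3 ('B'): step: R->4, L=3; B->plug->B->R->H->L->F->refl->H->L'->C->R'->F->plug->F
Char 4 ('H'): step: R->5, L=3; H->plug->H->R->E->L->D->refl->G->L'->A->R'->G->plug->G
Char 5 ('B'): step: R->6, L=3; B->plug->B->R->B->L->B->refl->E->L'->F->R'->H->plug->H
Char 6 ('D'): step: R->7, L=3; D->plug->D->R->F->L->E->refl->B->L'->B->R'->B->plug->B
Char 7 ('F'): step: R->0, L->4 (L advanced); F->plug->F->R->D->L->C->refl->A->L'->A->R'->A->plug->A

Answer: DHFGHBA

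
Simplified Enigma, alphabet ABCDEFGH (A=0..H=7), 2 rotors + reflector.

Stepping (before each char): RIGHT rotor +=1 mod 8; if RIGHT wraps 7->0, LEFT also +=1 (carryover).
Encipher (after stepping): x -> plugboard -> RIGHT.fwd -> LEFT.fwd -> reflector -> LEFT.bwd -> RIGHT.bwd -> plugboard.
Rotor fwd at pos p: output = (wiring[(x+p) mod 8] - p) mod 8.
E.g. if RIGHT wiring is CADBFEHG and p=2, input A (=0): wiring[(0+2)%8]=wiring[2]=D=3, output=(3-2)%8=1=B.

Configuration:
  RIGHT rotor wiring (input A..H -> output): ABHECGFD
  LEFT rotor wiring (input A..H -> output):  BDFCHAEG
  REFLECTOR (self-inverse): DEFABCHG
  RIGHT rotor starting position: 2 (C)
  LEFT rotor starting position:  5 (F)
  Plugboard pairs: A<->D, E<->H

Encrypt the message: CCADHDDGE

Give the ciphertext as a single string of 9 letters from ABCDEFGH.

Answer: AHFFAAFDH

Derivation:
Char 1 ('C'): step: R->3, L=5; C->plug->C->R->D->L->E->refl->B->L'->C->R'->D->plug->A
Char 2 ('C'): step: R->4, L=5; C->plug->C->R->B->L->H->refl->G->L'->E->R'->E->plug->H
Char 3 ('A'): step: R->5, L=5; A->plug->D->R->D->L->E->refl->B->L'->C->R'->F->plug->F
Char 4 ('D'): step: R->6, L=5; D->plug->A->R->H->L->C->refl->F->L'->G->R'->F->plug->F
Char 5 ('H'): step: R->7, L=5; H->plug->E->R->F->L->A->refl->D->L'->A->R'->D->plug->A
Char 6 ('D'): step: R->0, L->6 (L advanced); D->plug->A->R->A->L->G->refl->H->L'->E->R'->D->plug->A
Char 7 ('D'): step: R->1, L=6; D->plug->A->R->A->L->G->refl->H->L'->E->R'->F->plug->F
Char 8 ('G'): step: R->2, L=6; G->plug->G->R->G->L->B->refl->E->L'->F->R'->A->plug->D
Char 9 ('E'): step: R->3, L=6; E->plug->H->R->E->L->H->refl->G->L'->A->R'->E->plug->H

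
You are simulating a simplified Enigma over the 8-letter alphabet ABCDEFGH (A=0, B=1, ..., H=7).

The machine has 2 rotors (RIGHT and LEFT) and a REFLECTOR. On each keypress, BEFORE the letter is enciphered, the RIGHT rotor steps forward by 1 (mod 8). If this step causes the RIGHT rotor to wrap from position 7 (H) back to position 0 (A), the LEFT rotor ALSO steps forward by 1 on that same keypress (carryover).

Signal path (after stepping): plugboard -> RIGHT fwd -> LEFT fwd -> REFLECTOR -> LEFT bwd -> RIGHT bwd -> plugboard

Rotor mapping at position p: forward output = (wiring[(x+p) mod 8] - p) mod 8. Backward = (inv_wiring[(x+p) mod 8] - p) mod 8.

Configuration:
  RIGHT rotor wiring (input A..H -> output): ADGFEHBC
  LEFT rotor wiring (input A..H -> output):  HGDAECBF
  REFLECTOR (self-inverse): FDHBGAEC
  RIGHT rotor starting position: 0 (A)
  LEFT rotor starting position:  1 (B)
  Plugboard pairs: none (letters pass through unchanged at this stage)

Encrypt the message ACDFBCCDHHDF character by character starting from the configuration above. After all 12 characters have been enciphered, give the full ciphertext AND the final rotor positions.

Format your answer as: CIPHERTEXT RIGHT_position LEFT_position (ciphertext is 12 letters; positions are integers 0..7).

Answer: GHEDDHAAGEHH 4 2

Derivation:
Char 1 ('A'): step: R->1, L=1; A->plug->A->R->C->L->H->refl->C->L'->B->R'->G->plug->G
Char 2 ('C'): step: R->2, L=1; C->plug->C->R->C->L->H->refl->C->L'->B->R'->H->plug->H
Char 3 ('D'): step: R->3, L=1; D->plug->D->R->G->L->E->refl->G->L'->H->R'->E->plug->E
Char 4 ('F'): step: R->4, L=1; F->plug->F->R->H->L->G->refl->E->L'->G->R'->D->plug->D
Char 5 ('B'): step: R->5, L=1; B->plug->B->R->E->L->B->refl->D->L'->D->R'->D->plug->D
Char 6 ('C'): step: R->6, L=1; C->plug->C->R->C->L->H->refl->C->L'->B->R'->H->plug->H
Char 7 ('C'): step: R->7, L=1; C->plug->C->R->E->L->B->refl->D->L'->D->R'->A->plug->A
Char 8 ('D'): step: R->0, L->2 (L advanced); D->plug->D->R->F->L->D->refl->B->L'->A->R'->A->plug->A
Char 9 ('H'): step: R->1, L=2; H->plug->H->R->H->L->E->refl->G->L'->B->R'->G->plug->G
Char 10 ('H'): step: R->2, L=2; H->plug->H->R->B->L->G->refl->E->L'->H->R'->E->plug->E
Char 11 ('D'): step: R->3, L=2; D->plug->D->R->G->L->F->refl->A->L'->D->R'->H->plug->H
Char 12 ('F'): step: R->4, L=2; F->plug->F->R->H->L->E->refl->G->L'->B->R'->H->plug->H
Final: ciphertext=GHEDDHAAGEHH, RIGHT=4, LEFT=2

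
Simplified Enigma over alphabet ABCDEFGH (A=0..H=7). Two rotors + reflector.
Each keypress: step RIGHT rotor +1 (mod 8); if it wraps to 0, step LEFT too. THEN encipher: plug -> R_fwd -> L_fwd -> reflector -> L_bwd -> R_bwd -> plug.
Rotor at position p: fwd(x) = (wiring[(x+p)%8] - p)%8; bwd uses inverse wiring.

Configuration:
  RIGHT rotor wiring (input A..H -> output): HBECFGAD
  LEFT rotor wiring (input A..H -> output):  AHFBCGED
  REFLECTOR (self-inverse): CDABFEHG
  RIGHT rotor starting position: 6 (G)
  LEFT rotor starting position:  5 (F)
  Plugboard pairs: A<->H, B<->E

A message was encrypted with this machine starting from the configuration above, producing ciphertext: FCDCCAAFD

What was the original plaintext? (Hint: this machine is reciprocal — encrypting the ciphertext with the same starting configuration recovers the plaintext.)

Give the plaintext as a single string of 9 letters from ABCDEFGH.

Answer: GGHGDHBAB

Derivation:
Char 1 ('F'): step: R->7, L=5; F->plug->F->R->G->L->E->refl->F->L'->H->R'->G->plug->G
Char 2 ('C'): step: R->0, L->6 (L advanced); C->plug->C->R->E->L->H->refl->G->L'->A->R'->G->plug->G
Char 3 ('D'): step: R->1, L=6; D->plug->D->R->E->L->H->refl->G->L'->A->R'->A->plug->H
Char 4 ('C'): step: R->2, L=6; C->plug->C->R->D->L->B->refl->D->L'->F->R'->G->plug->G
Char 5 ('C'): step: R->3, L=6; C->plug->C->R->D->L->B->refl->D->L'->F->R'->D->plug->D
Char 6 ('A'): step: R->4, L=6; A->plug->H->R->G->L->E->refl->F->L'->B->R'->A->plug->H
Char 7 ('A'): step: R->5, L=6; A->plug->H->R->A->L->G->refl->H->L'->E->R'->E->plug->B
Char 8 ('F'): step: R->6, L=6; F->plug->F->R->E->L->H->refl->G->L'->A->R'->H->plug->A
Char 9 ('D'): step: R->7, L=6; D->plug->D->R->F->L->D->refl->B->L'->D->R'->E->plug->B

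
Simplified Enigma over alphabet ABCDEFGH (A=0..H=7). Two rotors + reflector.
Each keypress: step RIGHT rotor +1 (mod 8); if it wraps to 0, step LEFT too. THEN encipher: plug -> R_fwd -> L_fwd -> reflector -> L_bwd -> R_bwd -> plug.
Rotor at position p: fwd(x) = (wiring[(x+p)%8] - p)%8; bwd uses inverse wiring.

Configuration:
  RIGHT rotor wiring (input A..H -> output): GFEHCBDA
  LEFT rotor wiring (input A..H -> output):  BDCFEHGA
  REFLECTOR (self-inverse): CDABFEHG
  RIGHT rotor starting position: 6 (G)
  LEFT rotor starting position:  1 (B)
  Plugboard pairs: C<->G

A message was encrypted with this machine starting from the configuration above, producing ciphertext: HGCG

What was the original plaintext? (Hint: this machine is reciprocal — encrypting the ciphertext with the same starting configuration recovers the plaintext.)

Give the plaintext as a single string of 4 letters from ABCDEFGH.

Answer: GCDA

Derivation:
Char 1 ('H'): step: R->7, L=1; H->plug->H->R->E->L->G->refl->H->L'->G->R'->C->plug->G
Char 2 ('G'): step: R->0, L->2 (L advanced); G->plug->C->R->E->L->E->refl->F->L'->D->R'->G->plug->C
Char 3 ('C'): step: R->1, L=2; C->plug->G->R->H->L->B->refl->D->L'->B->R'->D->plug->D
Char 4 ('G'): step: R->2, L=2; G->plug->C->R->A->L->A->refl->C->L'->C->R'->A->plug->A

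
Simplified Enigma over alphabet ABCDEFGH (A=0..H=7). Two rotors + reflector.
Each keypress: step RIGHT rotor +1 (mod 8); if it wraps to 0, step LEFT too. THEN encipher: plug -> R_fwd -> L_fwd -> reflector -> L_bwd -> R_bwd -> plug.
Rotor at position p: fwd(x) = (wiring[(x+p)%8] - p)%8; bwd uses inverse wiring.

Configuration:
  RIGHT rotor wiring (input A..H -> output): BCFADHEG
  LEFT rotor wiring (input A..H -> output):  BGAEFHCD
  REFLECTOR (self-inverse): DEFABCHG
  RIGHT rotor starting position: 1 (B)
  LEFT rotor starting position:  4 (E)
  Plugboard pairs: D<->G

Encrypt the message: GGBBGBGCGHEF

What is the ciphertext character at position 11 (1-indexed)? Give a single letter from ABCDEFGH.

Char 1 ('G'): step: R->2, L=4; G->plug->D->R->F->L->C->refl->F->L'->E->R'->F->plug->F
Char 2 ('G'): step: R->3, L=4; G->plug->D->R->B->L->D->refl->A->L'->H->R'->G->plug->D
Char 3 ('B'): step: R->4, L=4; B->plug->B->R->D->L->H->refl->G->L'->C->R'->D->plug->G
Char 4 ('B'): step: R->5, L=4; B->plug->B->R->H->L->A->refl->D->L'->B->R'->C->plug->C
Char 5 ('G'): step: R->6, L=4; G->plug->D->R->E->L->F->refl->C->L'->F->R'->G->plug->D
Char 6 ('B'): step: R->7, L=4; B->plug->B->R->C->L->G->refl->H->L'->D->R'->C->plug->C
Char 7 ('G'): step: R->0, L->5 (L advanced); G->plug->D->R->A->L->C->refl->F->L'->B->R'->A->plug->A
Char 8 ('C'): step: R->1, L=5; C->plug->C->R->H->L->A->refl->D->L'->F->R'->G->plug->D
Char 9 ('G'): step: R->2, L=5; G->plug->D->R->F->L->D->refl->A->L'->H->R'->G->plug->D
Char 10 ('H'): step: R->3, L=5; H->plug->H->R->C->L->G->refl->H->L'->G->R'->F->plug->F
Char 11 ('E'): step: R->4, L=5; E->plug->E->R->F->L->D->refl->A->L'->H->R'->A->plug->A

A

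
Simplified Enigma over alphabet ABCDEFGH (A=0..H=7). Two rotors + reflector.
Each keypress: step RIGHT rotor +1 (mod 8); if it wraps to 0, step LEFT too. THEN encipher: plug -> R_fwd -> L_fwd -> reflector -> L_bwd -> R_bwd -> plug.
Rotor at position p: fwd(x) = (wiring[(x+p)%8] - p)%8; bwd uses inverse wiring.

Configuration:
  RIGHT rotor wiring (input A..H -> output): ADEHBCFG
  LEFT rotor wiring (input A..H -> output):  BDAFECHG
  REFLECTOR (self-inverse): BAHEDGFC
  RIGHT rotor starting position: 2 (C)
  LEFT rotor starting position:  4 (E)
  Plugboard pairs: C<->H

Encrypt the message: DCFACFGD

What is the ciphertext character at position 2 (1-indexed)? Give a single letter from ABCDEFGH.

Char 1 ('D'): step: R->3, L=4; D->plug->D->R->C->L->D->refl->E->L'->G->R'->B->plug->B
Char 2 ('C'): step: R->4, L=4; C->plug->H->R->D->L->C->refl->H->L'->F->R'->A->plug->A

A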